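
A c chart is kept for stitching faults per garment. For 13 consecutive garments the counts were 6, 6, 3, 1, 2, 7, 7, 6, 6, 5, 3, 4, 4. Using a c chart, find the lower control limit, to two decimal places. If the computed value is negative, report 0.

c̄ = (6 + 6 + 3 + 1 + 2 + 7 + 7 + 6 + 6 + 5 + 3 + 4 + 4) / 13 = 60 / 13 = 4.6154
LCL = c̄ − 3√c̄ = 4.6154 − 3 × 2.1483 = -1.8296 → 0 (cannot be negative)

0.00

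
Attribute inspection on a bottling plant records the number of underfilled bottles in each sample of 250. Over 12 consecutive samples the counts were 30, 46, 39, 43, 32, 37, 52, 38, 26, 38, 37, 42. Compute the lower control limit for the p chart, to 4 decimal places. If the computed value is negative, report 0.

0.0850

p̄ = Σdᵢ / (k·n) = 460 / (12 × 250) = 0.15333
LCL = p̄ − 3·√(p̄(1−p̄)/n) = 0.15333 − 3 × 0.02279 = 0.08497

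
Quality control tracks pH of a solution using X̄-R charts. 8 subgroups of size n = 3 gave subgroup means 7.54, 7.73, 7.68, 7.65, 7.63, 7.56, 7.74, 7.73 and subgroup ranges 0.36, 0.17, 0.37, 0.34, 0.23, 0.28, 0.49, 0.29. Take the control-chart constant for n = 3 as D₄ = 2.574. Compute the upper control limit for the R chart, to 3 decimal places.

R̄ = (0.36 + 0.17 + 0.37 + 0.34 + 0.23 + 0.28 + 0.49 + 0.29) / 8 = 2.5300 / 8 = 0.3163
UCL_R = D₄·R̄ = 2.574 × 0.3163 = 0.8140

0.814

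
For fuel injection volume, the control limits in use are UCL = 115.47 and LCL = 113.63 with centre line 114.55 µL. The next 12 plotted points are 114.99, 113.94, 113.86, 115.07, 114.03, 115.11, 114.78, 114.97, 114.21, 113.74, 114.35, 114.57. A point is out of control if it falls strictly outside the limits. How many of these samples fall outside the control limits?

All 12 points lie within [113.63, 115.47].

0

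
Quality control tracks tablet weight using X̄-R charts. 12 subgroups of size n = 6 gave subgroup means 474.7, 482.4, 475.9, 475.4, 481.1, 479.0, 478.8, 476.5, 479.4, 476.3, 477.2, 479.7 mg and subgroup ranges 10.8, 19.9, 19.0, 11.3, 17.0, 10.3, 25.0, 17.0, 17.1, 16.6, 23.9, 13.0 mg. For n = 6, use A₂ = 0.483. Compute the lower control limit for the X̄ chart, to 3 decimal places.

469.947

X̄̄ = (474.7 + 482.4 + 475.9 + 475.4 + 481.1 + 479.0 + 478.8 + 476.5 + 479.4 + 476.3 + 477.2 + 479.7) / 12 = 5736.4000 / 12 = 478.0333
R̄ = (10.8 + 19.9 + 19.0 + 11.3 + 17.0 + 10.3 + 25.0 + 17.0 + 17.1 + 16.6 + 23.9 + 13.0) / 12 = 200.9000 / 12 = 16.7417
LCL = X̄̄ − A₂·R̄ = 478.0333 − 0.483 × 16.7417 = 469.9471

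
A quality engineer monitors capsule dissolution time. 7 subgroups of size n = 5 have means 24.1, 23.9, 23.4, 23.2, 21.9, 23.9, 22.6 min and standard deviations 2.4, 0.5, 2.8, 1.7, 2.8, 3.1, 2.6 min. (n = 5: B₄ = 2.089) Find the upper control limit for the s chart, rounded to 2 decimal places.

4.75

s̄ = (2.4 + 0.5 + 2.8 + 1.7 + 2.8 + 3.1 + 2.6) / 7 = 2.2714
UCL_s = B₄·s̄ = 2.089 × 2.2714 = 4.7450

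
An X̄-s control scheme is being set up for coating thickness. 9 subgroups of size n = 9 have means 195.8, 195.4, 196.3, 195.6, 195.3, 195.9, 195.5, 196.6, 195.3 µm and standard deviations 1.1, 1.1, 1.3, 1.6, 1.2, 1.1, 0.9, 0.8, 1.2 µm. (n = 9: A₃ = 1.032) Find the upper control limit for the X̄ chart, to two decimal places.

X̄̄ = (195.8 + 195.4 + 196.3 + 195.6 + 195.3 + 195.9 + 195.5 + 196.6 + 195.3) / 9 = 195.7444
s̄ = (1.1 + 1.1 + 1.3 + 1.6 + 1.2 + 1.1 + 0.9 + 0.8 + 1.2) / 9 = 1.1444
UCL = X̄̄ + A₃·s̄ = 195.7444 + 1.032 × 1.1444 = 196.9255

196.93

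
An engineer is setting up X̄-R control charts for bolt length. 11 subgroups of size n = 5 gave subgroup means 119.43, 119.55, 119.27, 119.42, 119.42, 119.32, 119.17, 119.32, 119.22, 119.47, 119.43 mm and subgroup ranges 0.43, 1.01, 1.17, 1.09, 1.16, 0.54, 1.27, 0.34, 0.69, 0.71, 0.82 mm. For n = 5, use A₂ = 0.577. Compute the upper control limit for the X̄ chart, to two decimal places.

119.85

X̄̄ = (119.43 + 119.55 + 119.27 + 119.42 + 119.42 + 119.32 + 119.17 + 119.32 + 119.22 + 119.47 + 119.43) / 11 = 1313.0200 / 11 = 119.3655
R̄ = (0.43 + 1.01 + 1.17 + 1.09 + 1.16 + 0.54 + 1.27 + 0.34 + 0.69 + 0.71 + 0.82) / 11 = 9.2300 / 11 = 0.8391
UCL = X̄̄ + A₂·R̄ = 119.3655 + 0.577 × 0.8391 = 119.8496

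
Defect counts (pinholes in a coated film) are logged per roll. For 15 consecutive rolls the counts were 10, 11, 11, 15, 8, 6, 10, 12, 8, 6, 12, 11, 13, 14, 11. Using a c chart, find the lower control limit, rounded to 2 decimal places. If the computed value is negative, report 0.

c̄ = (10 + 11 + 11 + 15 + 8 + 6 + 10 + 12 + 8 + 6 + 12 + 11 + 13 + 14 + 11) / 15 = 158 / 15 = 10.5333
LCL = c̄ − 3√c̄ = 10.5333 − 3 × 3.2455 = 0.7968

0.80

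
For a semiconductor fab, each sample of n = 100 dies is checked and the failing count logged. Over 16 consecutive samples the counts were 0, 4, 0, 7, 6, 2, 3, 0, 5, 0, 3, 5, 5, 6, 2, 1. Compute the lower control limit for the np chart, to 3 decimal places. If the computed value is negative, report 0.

p̄ = Σdᵢ / (k·n) = 49 / (16 × 100) = 0.03062
LCL = np̄ − 3·√(np̄(1−p̄)) = 3.0625 − 3 × 1.7230 = -2.1065 → 0 (negative, so LCL = 0)

0.000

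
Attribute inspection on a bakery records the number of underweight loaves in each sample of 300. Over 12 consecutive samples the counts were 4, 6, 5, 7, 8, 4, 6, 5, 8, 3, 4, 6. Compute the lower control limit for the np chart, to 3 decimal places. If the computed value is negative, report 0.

0.000

p̄ = Σdᵢ / (k·n) = 66 / (12 × 300) = 0.01833
LCL = np̄ − 3·√(np̄(1−p̄)) = 5.5000 − 3 × 2.3236 = -1.4708 → 0 (negative, so LCL = 0)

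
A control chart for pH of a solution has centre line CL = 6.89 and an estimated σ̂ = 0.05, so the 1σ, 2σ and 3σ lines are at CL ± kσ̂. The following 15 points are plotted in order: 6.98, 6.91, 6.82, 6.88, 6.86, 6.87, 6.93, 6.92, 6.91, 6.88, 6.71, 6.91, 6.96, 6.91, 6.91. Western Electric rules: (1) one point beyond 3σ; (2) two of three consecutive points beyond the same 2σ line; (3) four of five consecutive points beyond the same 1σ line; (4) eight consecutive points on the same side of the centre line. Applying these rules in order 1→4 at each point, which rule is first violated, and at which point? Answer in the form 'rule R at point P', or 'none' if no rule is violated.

Zone of each point (C = within 1σ̂, B = 1σ̂–2σ̂, A = 2σ̂–3σ̂, * = beyond 3σ̂; sign = side of CL): 1:+B, 2:+C, 3:-B, 4:-C, 5:-C, 6:-C, 7:+C, 8:+C, 9:+C, 10:-C, 11:-*, 12:+C, 13:+B, 14:+C, 15:+C
Rule 1 (one point beyond the 3σ limits) is satisfied at point 11.

rule 1 at point 11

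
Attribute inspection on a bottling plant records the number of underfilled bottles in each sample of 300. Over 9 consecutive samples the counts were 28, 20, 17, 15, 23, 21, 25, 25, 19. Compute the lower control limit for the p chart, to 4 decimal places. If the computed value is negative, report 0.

0.0269

p̄ = Σdᵢ / (k·n) = 193 / (9 × 300) = 0.07148
LCL = p̄ − 3·√(p̄(1−p̄)/n) = 0.07148 − 3 × 0.01487 = 0.02686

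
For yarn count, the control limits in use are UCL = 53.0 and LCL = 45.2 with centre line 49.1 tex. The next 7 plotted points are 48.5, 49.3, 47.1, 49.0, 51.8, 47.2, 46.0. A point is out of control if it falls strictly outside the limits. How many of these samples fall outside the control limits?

0

All 7 points lie within [45.2, 53.0].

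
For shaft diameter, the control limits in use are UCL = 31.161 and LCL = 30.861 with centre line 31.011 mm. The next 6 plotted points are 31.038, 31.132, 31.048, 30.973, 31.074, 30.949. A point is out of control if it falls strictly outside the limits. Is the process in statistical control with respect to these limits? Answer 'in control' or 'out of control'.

All 6 points lie within [30.861, 31.161].

in control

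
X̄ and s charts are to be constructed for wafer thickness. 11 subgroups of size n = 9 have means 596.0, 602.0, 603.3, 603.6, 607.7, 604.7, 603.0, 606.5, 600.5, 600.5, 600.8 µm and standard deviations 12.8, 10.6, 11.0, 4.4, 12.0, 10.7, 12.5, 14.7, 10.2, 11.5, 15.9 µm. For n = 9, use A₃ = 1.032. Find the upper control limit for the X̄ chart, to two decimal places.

614.45

X̄̄ = (596.0 + 602.0 + 603.3 + 603.6 + 607.7 + 604.7 + 603.0 + 606.5 + 600.5 + 600.5 + 600.8) / 11 = 602.6000
s̄ = (12.8 + 10.6 + 11.0 + 4.4 + 12.0 + 10.7 + 12.5 + 14.7 + 10.2 + 11.5 + 15.9) / 11 = 11.4818
UCL = X̄̄ + A₃·s̄ = 602.6000 + 1.032 × 11.4818 = 614.4492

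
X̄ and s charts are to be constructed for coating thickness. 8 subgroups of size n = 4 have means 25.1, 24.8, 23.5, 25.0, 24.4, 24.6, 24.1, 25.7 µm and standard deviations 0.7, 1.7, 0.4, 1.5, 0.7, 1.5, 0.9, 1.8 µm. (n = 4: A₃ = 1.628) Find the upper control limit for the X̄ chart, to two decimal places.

X̄̄ = (25.1 + 24.8 + 23.5 + 25.0 + 24.4 + 24.6 + 24.1 + 25.7) / 8 = 24.6500
s̄ = (0.7 + 1.7 + 0.4 + 1.5 + 0.7 + 1.5 + 0.9 + 1.8) / 8 = 1.1500
UCL = X̄̄ + A₃·s̄ = 24.6500 + 1.628 × 1.1500 = 26.5222

26.52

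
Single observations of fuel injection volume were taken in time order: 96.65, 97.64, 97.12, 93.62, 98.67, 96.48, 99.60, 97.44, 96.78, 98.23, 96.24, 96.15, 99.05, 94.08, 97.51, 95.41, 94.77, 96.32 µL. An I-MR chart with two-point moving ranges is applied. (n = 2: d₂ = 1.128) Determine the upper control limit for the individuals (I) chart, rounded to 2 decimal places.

102.60

X̄ = (96.65 + 97.64 + 97.12 + 93.62 + 98.67 + 96.48 + 99.60 + 97.44 + 96.78 + 98.23 + 96.24 + 96.15 + 99.05 + 94.08 + 97.51 + 95.41 + 94.77 + 96.32) / 18 = 96.7644
Moving ranges: 0.99, 0.52, 3.50, 5.05, 2.19, 3.12, 2.16, 0.66, 1.45, 1.99, 0.09, 2.90, 4.97, 3.43, 2.10, 0.64, 1.55; M̄R̄ = 37.3100 / 17 = 2.1947
UCL = X̄ + 3·M̄R̄/d₂ = 96.7644 + 3 × 2.1947 / 1.128 = 102.6014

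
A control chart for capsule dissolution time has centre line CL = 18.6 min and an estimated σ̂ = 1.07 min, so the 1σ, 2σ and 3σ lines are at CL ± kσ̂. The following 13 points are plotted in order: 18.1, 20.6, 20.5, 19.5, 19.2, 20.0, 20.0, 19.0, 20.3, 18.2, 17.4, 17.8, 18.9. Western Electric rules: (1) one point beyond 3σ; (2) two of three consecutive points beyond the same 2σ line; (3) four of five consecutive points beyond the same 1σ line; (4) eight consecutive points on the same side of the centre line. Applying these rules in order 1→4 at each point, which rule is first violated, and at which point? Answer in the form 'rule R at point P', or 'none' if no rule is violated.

Zone of each point (C = within 1σ̂, B = 1σ̂–2σ̂, A = 2σ̂–3σ̂, * = beyond 3σ̂; sign = side of CL): 1:-C, 2:+B, 3:+B, 4:+C, 5:+C, 6:+B, 7:+B, 8:+C, 9:+B, 10:-C, 11:-B, 12:-C, 13:+C
Rule 4 (eight consecutive points on the same side of the centre line) is satisfied at point 9.

rule 4 at point 9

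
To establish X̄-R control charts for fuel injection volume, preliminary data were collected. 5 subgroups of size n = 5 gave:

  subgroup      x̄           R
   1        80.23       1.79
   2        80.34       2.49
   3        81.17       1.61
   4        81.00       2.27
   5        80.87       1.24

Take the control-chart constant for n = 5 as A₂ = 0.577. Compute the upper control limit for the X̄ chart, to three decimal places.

X̄̄ = (80.23 + 80.34 + 81.17 + 81.00 + 80.87) / 5 = 403.6100 / 5 = 80.7220
R̄ = (1.79 + 2.49 + 1.61 + 2.27 + 1.24) / 5 = 9.4000 / 5 = 1.8800
UCL = X̄̄ + A₂·R̄ = 80.7220 + 0.577 × 1.8800 = 81.8068

81.807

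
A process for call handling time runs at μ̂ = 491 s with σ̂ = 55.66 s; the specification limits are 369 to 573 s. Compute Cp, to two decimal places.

0.61

Cp = (USL − LSL) / (6σ̂) = (573 − 369) / (6 × 55.66) = 204.0000 / 333.9600 = 0.6109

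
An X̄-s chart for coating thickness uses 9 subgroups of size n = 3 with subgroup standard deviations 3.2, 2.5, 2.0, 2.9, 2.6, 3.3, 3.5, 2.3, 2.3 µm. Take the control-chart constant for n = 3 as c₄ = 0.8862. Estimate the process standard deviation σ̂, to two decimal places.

s̄ = (3.2 + 2.5 + 2.0 + 2.9 + 2.6 + 3.3 + 3.5 + 2.3 + 2.3) / 9 = 2.7333
σ̂ = s̄ / c₄ = 2.7333 / 0.8862 = 3.0843

3.08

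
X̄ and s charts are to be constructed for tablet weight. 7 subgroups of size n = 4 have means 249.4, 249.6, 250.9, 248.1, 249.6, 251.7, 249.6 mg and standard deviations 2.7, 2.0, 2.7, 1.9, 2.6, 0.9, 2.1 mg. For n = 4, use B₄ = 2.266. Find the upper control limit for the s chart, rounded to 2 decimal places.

s̄ = (2.7 + 2.0 + 2.7 + 1.9 + 2.6 + 0.9 + 2.1) / 7 = 2.1286
UCL_s = B₄·s̄ = 2.266 × 2.1286 = 4.8233

4.82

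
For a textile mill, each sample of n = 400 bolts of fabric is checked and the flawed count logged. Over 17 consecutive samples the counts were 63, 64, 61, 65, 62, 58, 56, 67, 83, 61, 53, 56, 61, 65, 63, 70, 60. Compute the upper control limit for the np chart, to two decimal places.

p̄ = Σdᵢ / (k·n) = 1068 / (17 × 400) = 0.15706
UCL = np̄ + 3·√(np̄(1−p̄)) = 62.8235 + 3 × √(62.8235×0.84294) = 62.8235 + 3 × 7.2771 = 84.6549

84.65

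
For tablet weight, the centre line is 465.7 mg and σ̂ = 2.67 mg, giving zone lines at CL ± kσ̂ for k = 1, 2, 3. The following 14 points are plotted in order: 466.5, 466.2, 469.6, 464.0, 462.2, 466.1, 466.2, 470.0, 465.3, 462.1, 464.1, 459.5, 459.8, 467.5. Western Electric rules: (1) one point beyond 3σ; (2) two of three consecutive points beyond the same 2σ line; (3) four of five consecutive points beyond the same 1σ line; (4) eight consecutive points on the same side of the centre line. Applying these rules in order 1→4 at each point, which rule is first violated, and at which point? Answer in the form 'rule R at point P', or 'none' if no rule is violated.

rule 2 at point 13

Zone of each point (C = within 1σ̂, B = 1σ̂–2σ̂, A = 2σ̂–3σ̂, * = beyond 3σ̂; sign = side of CL): 1:+C, 2:+C, 3:+B, 4:-C, 5:-B, 6:+C, 7:+C, 8:+B, 9:-C, 10:-B, 11:-C, 12:-A, 13:-A, 14:+C
Rule 2 (two of three consecutive points beyond the same 2σ limit) is satisfied at point 13.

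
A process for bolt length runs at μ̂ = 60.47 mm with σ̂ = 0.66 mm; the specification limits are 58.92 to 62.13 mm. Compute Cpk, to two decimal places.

0.78

Cpu = (USL − μ̂) / (3σ̂) = (62.13 − 60.47) / (3 × 0.66) = 0.8384; Cpl = (μ̂ − LSL) / (3σ̂) = (60.47 − 58.92) / (3 × 0.66) = 0.7828; Cpk = min(Cpu, Cpl) = 0.7828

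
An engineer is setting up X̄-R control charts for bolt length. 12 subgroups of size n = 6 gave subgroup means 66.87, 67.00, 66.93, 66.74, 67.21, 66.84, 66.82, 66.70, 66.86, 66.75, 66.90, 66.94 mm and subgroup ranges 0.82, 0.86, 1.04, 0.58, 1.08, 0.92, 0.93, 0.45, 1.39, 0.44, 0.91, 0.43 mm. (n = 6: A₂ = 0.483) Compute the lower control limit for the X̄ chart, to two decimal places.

66.48

X̄̄ = (66.87 + 67.00 + 66.93 + 66.74 + 67.21 + 66.84 + 66.82 + 66.70 + 66.86 + 66.75 + 66.90 + 66.94) / 12 = 802.5600 / 12 = 66.8800
R̄ = (0.82 + 0.86 + 1.04 + 0.58 + 1.08 + 0.92 + 0.93 + 0.45 + 1.39 + 0.44 + 0.91 + 0.43) / 12 = 9.8500 / 12 = 0.8208
LCL = X̄̄ − A₂·R̄ = 66.8800 − 0.483 × 0.8208 = 66.4835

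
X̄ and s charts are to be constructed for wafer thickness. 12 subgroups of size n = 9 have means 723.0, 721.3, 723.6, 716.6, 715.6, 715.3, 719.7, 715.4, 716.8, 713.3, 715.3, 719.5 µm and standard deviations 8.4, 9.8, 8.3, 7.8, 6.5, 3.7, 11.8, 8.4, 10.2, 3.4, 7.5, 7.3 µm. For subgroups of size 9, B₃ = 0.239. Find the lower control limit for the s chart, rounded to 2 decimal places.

s̄ = (8.4 + 9.8 + 8.3 + 7.8 + 6.5 + 3.7 + 11.8 + 8.4 + 10.2 + 3.4 + 7.5 + 7.3) / 12 = 7.7583
LCL_s = B₃·s̄ = 0.239 × 7.7583 = 1.8542

1.85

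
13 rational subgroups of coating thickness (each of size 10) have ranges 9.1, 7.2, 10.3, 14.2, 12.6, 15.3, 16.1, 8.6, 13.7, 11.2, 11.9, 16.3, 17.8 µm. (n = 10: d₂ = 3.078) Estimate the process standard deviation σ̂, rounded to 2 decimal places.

4.11

R̄ = (9.1 + 7.2 + 10.3 + 14.2 + 12.6 + 15.3 + 16.1 + 8.6 + 13.7 + 11.2 + 11.9 + 16.3 + 17.8) / 13 = 12.6385
σ̂ = R̄ / d₂ = 12.6385 / 3.078 = 4.1061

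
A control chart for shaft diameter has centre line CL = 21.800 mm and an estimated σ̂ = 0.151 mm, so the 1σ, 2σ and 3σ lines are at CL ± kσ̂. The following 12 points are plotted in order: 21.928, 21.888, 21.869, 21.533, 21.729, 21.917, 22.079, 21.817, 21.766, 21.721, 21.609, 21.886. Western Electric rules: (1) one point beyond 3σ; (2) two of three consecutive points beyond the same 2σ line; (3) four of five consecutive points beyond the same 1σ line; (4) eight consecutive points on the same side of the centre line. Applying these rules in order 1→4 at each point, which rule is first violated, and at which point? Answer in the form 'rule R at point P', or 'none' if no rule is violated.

none

Zone of each point (C = within 1σ̂, B = 1σ̂–2σ̂, A = 2σ̂–3σ̂, * = beyond 3σ̂; sign = side of CL): 1:+C, 2:+C, 3:+C, 4:-B, 5:-C, 6:+C, 7:+B, 8:+C, 9:-C, 10:-C, 11:-B, 12:+C
No rule fires across all 12 points.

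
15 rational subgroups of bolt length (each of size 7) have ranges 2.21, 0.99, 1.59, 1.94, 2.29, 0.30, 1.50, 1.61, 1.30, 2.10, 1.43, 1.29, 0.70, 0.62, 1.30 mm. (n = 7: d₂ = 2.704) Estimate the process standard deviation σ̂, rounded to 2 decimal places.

0.52

R̄ = (2.21 + 0.99 + 1.59 + 1.94 + 2.29 + 0.30 + 1.50 + 1.61 + 1.30 + 2.10 + 1.43 + 1.29 + 0.70 + 0.62 + 1.30) / 15 = 1.4113
σ̂ = R̄ / d₂ = 1.4113 / 2.704 = 0.5219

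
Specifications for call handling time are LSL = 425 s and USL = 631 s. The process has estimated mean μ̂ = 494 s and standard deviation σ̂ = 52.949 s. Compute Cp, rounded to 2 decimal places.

Cp = (USL − LSL) / (6σ̂) = (631 − 425) / (6 × 52.949) = 206.0000 / 317.6940 = 0.6484

0.65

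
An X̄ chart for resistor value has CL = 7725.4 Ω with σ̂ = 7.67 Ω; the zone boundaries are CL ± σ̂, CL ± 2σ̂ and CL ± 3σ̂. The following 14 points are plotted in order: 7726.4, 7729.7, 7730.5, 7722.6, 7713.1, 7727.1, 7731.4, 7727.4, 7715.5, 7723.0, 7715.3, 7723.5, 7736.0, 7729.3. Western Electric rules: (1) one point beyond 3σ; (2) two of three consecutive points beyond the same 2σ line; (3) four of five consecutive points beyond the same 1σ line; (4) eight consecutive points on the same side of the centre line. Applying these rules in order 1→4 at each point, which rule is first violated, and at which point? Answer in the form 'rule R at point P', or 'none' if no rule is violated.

Zone of each point (C = within 1σ̂, B = 1σ̂–2σ̂, A = 2σ̂–3σ̂, * = beyond 3σ̂; sign = side of CL): 1:+C, 2:+C, 3:+C, 4:-C, 5:-B, 6:+C, 7:+C, 8:+C, 9:-B, 10:-C, 11:-B, 12:-C, 13:+B, 14:+C
No rule fires across all 14 points.

none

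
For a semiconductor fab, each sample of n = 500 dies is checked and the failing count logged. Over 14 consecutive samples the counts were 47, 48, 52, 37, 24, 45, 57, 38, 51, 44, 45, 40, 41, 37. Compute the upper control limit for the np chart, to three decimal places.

p̄ = Σdᵢ / (k·n) = 606 / (14 × 500) = 0.08657
UCL = np̄ + 3·√(np̄(1−p̄)) = 43.2857 + 3 × √(43.2857×0.91343) = 43.2857 + 3 × 6.2880 = 62.1496

62.150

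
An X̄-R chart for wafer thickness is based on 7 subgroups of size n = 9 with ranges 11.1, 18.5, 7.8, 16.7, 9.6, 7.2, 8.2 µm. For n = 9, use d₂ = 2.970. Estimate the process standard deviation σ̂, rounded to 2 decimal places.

3.80

R̄ = (11.1 + 18.5 + 7.8 + 16.7 + 9.6 + 7.2 + 8.2) / 7 = 11.3000
σ̂ = R̄ / d₂ = 11.3000 / 2.970 = 3.8047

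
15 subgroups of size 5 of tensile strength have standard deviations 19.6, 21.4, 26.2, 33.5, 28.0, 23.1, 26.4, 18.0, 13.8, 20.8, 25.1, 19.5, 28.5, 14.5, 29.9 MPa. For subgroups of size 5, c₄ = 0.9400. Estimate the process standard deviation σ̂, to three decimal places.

24.702

s̄ = (19.6 + 21.4 + 26.2 + 33.5 + 28.0 + 23.1 + 26.4 + 18.0 + 13.8 + 20.8 + 25.1 + 19.5 + 28.5 + 14.5 + 29.9) / 15 = 23.2200
σ̂ = s̄ / c₄ = 23.2200 / 0.9400 = 24.7021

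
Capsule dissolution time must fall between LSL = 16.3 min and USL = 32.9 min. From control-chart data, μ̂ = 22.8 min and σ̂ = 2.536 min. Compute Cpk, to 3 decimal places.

Cpu = (USL − μ̂) / (3σ̂) = (32.9 − 22.8) / (3 × 2.536) = 1.3275; Cpl = (μ̂ − LSL) / (3σ̂) = (22.8 − 16.3) / (3 × 2.536) = 0.8544; Cpk = min(Cpu, Cpl) = 0.8544

0.854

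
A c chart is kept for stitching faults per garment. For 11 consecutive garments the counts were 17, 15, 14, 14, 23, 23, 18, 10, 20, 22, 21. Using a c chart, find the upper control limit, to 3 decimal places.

c̄ = (17 + 15 + 14 + 14 + 23 + 23 + 18 + 10 + 20 + 22 + 21) / 11 = 197 / 11 = 17.9091
UCL = c̄ + 3√c̄ = 17.9091 + 3 × √17.9091 = 17.9091 + 3 × 4.2319 = 30.6048

30.605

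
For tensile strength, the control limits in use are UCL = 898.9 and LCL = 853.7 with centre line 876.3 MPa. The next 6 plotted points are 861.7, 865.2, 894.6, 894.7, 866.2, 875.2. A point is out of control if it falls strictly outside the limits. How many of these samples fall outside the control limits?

0

All 6 points lie within [853.7, 898.9].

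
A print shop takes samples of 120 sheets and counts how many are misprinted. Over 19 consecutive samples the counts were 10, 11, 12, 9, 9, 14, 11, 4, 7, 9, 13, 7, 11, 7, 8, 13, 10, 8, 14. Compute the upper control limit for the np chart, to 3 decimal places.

18.860

p̄ = Σdᵢ / (k·n) = 187 / (19 × 120) = 0.08202
UCL = np̄ + 3·√(np̄(1−p̄)) = 9.8421 + 3 × √(9.8421×0.91798) = 9.8421 + 3 × 3.0058 = 18.8595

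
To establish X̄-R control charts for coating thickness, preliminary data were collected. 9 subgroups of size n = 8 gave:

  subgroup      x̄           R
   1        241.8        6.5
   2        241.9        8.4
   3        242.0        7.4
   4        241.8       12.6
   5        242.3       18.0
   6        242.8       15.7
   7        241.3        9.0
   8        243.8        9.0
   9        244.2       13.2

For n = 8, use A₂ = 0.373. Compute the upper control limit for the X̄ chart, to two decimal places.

X̄̄ = (241.8 + 241.9 + 242.0 + 241.8 + 242.3 + 242.8 + 241.3 + 243.8 + 244.2) / 9 = 2181.9000 / 9 = 242.4333
R̄ = (6.5 + 8.4 + 7.4 + 12.6 + 18.0 + 15.7 + 9.0 + 9.0 + 13.2) / 9 = 99.8000 / 9 = 11.0889
UCL = X̄̄ + A₂·R̄ = 242.4333 + 0.373 × 11.0889 = 246.5695

246.57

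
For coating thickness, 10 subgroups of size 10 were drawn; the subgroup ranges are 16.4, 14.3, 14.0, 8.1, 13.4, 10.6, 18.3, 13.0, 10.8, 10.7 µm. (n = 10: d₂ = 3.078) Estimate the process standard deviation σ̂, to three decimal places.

4.211

R̄ = (16.4 + 14.3 + 14.0 + 8.1 + 13.4 + 10.6 + 18.3 + 13.0 + 10.8 + 10.7) / 10 = 12.9600
σ̂ = R̄ / d₂ = 12.9600 / 3.078 = 4.2105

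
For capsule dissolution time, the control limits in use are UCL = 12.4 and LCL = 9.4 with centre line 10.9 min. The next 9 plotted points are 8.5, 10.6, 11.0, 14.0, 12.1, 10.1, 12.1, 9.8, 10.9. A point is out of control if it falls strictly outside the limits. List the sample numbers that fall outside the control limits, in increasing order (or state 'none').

Compare each point to [9.4, 12.4]: sample 1 = 8.5 < LCL; sample 4 = 14.0 > UCL.

1, 4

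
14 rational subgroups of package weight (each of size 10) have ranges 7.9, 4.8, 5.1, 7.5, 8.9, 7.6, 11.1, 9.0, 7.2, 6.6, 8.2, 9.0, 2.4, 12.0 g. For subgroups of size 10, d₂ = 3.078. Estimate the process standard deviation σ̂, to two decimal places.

2.49

R̄ = (7.9 + 4.8 + 5.1 + 7.5 + 8.9 + 7.6 + 11.1 + 9.0 + 7.2 + 6.6 + 8.2 + 9.0 + 2.4 + 12.0) / 14 = 7.6643
σ̂ = R̄ / d₂ = 7.6643 / 3.078 = 2.4900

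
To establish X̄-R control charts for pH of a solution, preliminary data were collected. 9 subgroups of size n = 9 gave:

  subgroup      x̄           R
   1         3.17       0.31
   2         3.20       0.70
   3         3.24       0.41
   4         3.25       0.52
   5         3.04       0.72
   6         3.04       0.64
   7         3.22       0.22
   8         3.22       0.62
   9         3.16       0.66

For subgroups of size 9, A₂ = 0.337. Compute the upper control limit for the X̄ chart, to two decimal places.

X̄̄ = (3.17 + 3.20 + 3.24 + 3.25 + 3.04 + 3.04 + 3.22 + 3.22 + 3.16) / 9 = 28.5400 / 9 = 3.1711
R̄ = (0.31 + 0.70 + 0.41 + 0.52 + 0.72 + 0.64 + 0.22 + 0.62 + 0.66) / 9 = 4.8000 / 9 = 0.5333
UCL = X̄̄ + A₂·R̄ = 3.1711 + 0.337 × 0.5333 = 3.3508

3.35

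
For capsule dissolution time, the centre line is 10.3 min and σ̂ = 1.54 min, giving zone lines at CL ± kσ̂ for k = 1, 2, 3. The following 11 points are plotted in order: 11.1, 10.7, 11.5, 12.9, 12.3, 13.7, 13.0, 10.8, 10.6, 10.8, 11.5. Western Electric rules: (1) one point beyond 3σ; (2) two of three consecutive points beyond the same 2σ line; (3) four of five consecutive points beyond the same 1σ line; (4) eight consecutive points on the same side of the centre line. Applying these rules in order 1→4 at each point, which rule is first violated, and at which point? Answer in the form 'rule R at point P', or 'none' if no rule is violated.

rule 3 at point 7

Zone of each point (C = within 1σ̂, B = 1σ̂–2σ̂, A = 2σ̂–3σ̂, * = beyond 3σ̂; sign = side of CL): 1:+C, 2:+C, 3:+C, 4:+B, 5:+B, 6:+A, 7:+B, 8:+C, 9:+C, 10:+C, 11:+C
Rule 3 (four of five consecutive points beyond the same 1σ limit) is satisfied at point 7.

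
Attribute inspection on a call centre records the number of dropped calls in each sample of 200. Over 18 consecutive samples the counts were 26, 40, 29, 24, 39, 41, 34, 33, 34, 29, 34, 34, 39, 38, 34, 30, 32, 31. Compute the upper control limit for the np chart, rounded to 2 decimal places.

p̄ = Σdᵢ / (k·n) = 601 / (18 × 200) = 0.16694
UCL = np̄ + 3·√(np̄(1−p̄)) = 33.3889 + 3 × √(33.3889×0.83306) = 33.3889 + 3 × 5.2740 = 49.2108

49.21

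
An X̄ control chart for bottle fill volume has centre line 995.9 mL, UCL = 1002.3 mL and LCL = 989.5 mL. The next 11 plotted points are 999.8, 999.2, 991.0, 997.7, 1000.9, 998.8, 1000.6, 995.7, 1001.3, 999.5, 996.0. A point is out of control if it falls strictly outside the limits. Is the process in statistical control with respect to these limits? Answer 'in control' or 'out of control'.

in control

All 11 points lie within [989.5, 1002.3].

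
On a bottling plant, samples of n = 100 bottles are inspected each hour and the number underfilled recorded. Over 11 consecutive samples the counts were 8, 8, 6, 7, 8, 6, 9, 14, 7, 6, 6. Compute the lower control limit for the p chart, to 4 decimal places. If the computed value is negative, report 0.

p̄ = Σdᵢ / (k·n) = 85 / (11 × 100) = 0.07727
LCL = p̄ − 3·√(p̄(1−p̄)/n) = 0.07727 − 3 × 0.02670 = -0.00283 → 0 (negative, so LCL = 0)

0.0000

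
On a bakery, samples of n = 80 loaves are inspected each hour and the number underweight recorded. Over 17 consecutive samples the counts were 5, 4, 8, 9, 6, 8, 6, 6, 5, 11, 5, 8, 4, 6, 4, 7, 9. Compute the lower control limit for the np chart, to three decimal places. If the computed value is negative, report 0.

0.000

p̄ = Σdᵢ / (k·n) = 111 / (17 × 80) = 0.08162
LCL = np̄ − 3·√(np̄(1−p̄)) = 6.5294 − 3 × 2.4488 = -0.8169 → 0 (negative, so LCL = 0)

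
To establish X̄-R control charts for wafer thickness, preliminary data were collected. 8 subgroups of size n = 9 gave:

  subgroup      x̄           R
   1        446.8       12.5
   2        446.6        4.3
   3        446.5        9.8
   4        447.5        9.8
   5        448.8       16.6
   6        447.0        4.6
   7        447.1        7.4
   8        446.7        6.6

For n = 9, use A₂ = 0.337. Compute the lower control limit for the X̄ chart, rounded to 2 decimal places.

444.11

X̄̄ = (446.8 + 446.6 + 446.5 + 447.5 + 448.8 + 447.0 + 447.1 + 446.7) / 8 = 3577.0000 / 8 = 447.1250
R̄ = (12.5 + 4.3 + 9.8 + 9.8 + 16.6 + 4.6 + 7.4 + 6.6) / 8 = 71.6000 / 8 = 8.9500
LCL = X̄̄ − A₂·R̄ = 447.1250 − 0.337 × 8.9500 = 444.1089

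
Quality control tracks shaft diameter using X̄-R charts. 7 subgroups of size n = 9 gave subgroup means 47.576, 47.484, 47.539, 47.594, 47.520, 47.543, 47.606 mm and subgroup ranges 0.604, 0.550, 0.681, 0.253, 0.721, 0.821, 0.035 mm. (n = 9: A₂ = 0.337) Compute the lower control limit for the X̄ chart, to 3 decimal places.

47.375

X̄̄ = (47.576 + 47.484 + 47.539 + 47.594 + 47.520 + 47.543 + 47.606) / 7 = 332.8620 / 7 = 47.5517
R̄ = (0.604 + 0.550 + 0.681 + 0.253 + 0.721 + 0.821 + 0.035) / 7 = 3.6650 / 7 = 0.5236
LCL = X̄̄ − A₂·R̄ = 47.5517 − 0.337 × 0.5236 = 47.3753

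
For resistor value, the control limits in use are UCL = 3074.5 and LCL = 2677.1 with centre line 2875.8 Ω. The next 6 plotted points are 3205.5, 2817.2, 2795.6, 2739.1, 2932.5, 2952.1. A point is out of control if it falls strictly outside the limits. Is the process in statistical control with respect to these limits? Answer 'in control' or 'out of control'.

out of control

Compare each point to [2677.1, 3074.5]: sample 1 = 3205.5 > UCL.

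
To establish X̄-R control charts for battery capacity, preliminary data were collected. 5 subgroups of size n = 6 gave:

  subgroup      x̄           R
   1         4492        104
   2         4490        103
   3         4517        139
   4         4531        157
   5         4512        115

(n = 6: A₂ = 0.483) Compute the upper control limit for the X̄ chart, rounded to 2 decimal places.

X̄̄ = (4492 + 4490 + 4517 + 4531 + 4512) / 5 = 22542.0000 / 5 = 4508.4000
R̄ = (104 + 103 + 139 + 157 + 115) / 5 = 618.0000 / 5 = 123.6000
UCL = X̄̄ + A₂·R̄ = 4508.4000 + 0.483 × 123.6000 = 4568.0988

4568.10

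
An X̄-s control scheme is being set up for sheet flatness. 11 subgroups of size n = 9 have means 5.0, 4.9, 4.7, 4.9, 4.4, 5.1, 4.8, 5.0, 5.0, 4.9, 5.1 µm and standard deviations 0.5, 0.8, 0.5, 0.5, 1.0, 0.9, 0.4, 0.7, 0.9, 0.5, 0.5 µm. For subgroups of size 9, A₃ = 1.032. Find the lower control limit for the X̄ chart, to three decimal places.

4.215

X̄̄ = (5.0 + 4.9 + 4.7 + 4.9 + 4.4 + 5.1 + 4.8 + 5.0 + 5.0 + 4.9 + 5.1) / 11 = 4.8909
s̄ = (0.5 + 0.8 + 0.5 + 0.5 + 1.0 + 0.9 + 0.4 + 0.7 + 0.9 + 0.5 + 0.5) / 11 = 0.6545
LCL = X̄̄ − A₃·s̄ = 4.8909 − 1.032 × 0.6545 = 4.2154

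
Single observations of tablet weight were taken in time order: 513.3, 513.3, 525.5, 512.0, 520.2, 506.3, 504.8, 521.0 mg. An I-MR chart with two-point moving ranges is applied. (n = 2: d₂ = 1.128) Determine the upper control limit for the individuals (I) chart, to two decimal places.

539.44

X̄ = (513.3 + 513.3 + 525.5 + 512.0 + 520.2 + 506.3 + 504.8 + 521.0) / 8 = 514.5500
Moving ranges: 0.0, 12.2, 13.5, 8.2, 13.9, 1.5, 16.2; M̄R̄ = 65.5000 / 7 = 9.3571
UCL = X̄ + 3·M̄R̄/d₂ = 514.5500 + 3 × 9.3571 / 1.128 = 539.4360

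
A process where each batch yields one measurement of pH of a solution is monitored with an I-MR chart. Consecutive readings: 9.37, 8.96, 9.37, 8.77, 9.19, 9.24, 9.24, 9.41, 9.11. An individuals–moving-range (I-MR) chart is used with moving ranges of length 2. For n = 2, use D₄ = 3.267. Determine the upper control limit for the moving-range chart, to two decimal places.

Moving ranges: 0.41, 0.41, 0.60, 0.42, 0.05, 0.00, 0.17, 0.30; M̄R̄ = 2.3600 / 8 = 0.2950
UCL_MR = D₄·M̄R̄ = 3.267 × 0.2950 = 0.9638

0.96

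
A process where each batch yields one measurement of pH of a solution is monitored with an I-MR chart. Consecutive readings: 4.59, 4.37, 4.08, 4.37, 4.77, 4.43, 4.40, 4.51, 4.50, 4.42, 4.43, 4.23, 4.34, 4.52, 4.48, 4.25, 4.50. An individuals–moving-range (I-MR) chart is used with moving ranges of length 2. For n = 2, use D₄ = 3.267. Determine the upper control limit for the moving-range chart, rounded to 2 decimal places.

0.57

Moving ranges: 0.22, 0.29, 0.29, 0.40, 0.34, 0.03, 0.11, 0.01, 0.08, 0.01, 0.20, 0.11, 0.18, 0.04, 0.23, 0.25; M̄R̄ = 2.7900 / 16 = 0.1744
UCL_MR = D₄·M̄R̄ = 3.267 × 0.1744 = 0.5697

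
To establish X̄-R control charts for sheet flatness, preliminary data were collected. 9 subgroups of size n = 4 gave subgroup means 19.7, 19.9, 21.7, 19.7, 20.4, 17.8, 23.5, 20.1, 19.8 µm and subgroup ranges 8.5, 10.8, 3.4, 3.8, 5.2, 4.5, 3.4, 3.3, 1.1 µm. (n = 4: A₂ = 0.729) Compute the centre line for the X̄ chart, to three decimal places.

20.289

X̄̄ = (19.7 + 19.9 + 21.7 + 19.7 + 20.4 + 17.8 + 23.5 + 20.1 + 19.8) / 9 = 182.6000 / 9 = 20.2889
CL = X̄̄ = 20.2889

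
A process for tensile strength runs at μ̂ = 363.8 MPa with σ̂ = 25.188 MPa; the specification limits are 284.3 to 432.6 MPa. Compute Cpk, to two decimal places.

0.91

Cpu = (USL − μ̂) / (3σ̂) = (432.6 − 363.8) / (3 × 25.188) = 0.9105; Cpl = (μ̂ − LSL) / (3σ̂) = (363.8 − 284.3) / (3 × 25.188) = 1.0521; Cpk = min(Cpu, Cpl) = 0.9105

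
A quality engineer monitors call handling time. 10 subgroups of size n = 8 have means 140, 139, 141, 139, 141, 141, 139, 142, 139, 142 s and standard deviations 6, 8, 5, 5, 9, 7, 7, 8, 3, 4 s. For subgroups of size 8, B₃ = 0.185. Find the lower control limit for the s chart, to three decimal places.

s̄ = (6 + 8 + 5 + 5 + 9 + 7 + 7 + 8 + 3 + 4) / 10 = 6.2000
LCL_s = B₃·s̄ = 0.185 × 6.2000 = 1.1470

1.147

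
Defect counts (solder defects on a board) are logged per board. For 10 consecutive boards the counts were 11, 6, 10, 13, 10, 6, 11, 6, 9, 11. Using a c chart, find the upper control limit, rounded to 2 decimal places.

18.45

c̄ = (11 + 6 + 10 + 13 + 10 + 6 + 11 + 6 + 9 + 11) / 10 = 93 / 10 = 9.3000
UCL = c̄ + 3√c̄ = 9.3000 + 3 × √9.3000 = 9.3000 + 3 × 3.0496 = 18.4488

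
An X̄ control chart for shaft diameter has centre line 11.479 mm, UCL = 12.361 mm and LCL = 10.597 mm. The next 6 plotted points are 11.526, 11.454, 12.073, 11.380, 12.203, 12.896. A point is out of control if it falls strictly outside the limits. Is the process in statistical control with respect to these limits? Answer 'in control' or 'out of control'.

Compare each point to [10.597, 12.361]: sample 6 = 12.896 > UCL.

out of control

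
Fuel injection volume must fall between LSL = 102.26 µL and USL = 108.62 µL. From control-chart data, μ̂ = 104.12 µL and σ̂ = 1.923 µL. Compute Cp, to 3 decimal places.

0.551

Cp = (USL − LSL) / (6σ̂) = (108.62 − 102.26) / (6 × 1.923) = 6.3600 / 11.5380 = 0.5512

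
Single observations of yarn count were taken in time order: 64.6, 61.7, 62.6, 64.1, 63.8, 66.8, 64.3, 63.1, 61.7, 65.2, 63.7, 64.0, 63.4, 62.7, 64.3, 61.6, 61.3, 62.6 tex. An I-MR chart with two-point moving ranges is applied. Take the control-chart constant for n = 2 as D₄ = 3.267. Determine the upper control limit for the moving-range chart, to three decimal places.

5.035

Moving ranges: 2.9, 0.9, 1.5, 0.3, 3.0, 2.5, 1.2, 1.4, 3.5, 1.5, 0.3, 0.6, 0.7, 1.6, 2.7, 0.3, 1.3; M̄R̄ = 26.2000 / 17 = 1.5412
UCL_MR = D₄·M̄R̄ = 3.267 × 1.5412 = 5.0350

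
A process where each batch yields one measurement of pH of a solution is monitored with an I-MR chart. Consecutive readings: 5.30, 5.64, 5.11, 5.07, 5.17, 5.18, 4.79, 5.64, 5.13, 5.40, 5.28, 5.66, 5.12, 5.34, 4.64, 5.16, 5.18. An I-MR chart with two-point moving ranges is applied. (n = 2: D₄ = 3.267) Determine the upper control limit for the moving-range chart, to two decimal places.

Moving ranges: 0.34, 0.53, 0.04, 0.10, 0.01, 0.39, 0.85, 0.51, 0.27, 0.12, 0.38, 0.54, 0.22, 0.70, 0.52, 0.02; M̄R̄ = 5.5400 / 16 = 0.3463
UCL_MR = D₄·M̄R̄ = 3.267 × 0.3463 = 1.1312

1.13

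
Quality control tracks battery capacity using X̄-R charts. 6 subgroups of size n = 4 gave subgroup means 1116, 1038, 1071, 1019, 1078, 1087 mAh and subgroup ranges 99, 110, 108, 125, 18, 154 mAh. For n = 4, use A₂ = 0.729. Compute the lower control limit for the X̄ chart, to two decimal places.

993.57

X̄̄ = (1116 + 1038 + 1071 + 1019 + 1078 + 1087) / 6 = 6409.0000 / 6 = 1068.1667
R̄ = (99 + 110 + 108 + 125 + 18 + 154) / 6 = 614.0000 / 6 = 102.3333
LCL = X̄̄ − A₂·R̄ = 1068.1667 − 0.729 × 102.3333 = 993.5657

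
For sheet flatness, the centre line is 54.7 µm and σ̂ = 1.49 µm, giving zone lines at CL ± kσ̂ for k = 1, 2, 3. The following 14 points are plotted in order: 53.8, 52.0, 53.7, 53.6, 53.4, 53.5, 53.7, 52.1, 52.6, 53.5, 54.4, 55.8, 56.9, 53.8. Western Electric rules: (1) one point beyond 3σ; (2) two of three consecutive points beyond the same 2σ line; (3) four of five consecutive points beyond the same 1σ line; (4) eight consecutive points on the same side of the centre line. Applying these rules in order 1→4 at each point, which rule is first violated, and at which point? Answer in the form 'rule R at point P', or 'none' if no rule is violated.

Zone of each point (C = within 1σ̂, B = 1σ̂–2σ̂, A = 2σ̂–3σ̂, * = beyond 3σ̂; sign = side of CL): 1:-C, 2:-B, 3:-C, 4:-C, 5:-C, 6:-C, 7:-C, 8:-B, 9:-B, 10:-C, 11:-C, 12:+C, 13:+B, 14:-C
Rule 4 (eight consecutive points on the same side of the centre line) is satisfied at point 8.

rule 4 at point 8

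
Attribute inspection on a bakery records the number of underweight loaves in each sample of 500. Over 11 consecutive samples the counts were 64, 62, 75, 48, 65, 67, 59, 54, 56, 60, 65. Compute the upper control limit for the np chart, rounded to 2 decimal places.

p̄ = Σdᵢ / (k·n) = 675 / (11 × 500) = 0.12273
UCL = np̄ + 3·√(np̄(1−p̄)) = 61.3636 + 3 × √(61.3636×0.87727) = 61.3636 + 3 × 7.3371 = 83.3749

83.37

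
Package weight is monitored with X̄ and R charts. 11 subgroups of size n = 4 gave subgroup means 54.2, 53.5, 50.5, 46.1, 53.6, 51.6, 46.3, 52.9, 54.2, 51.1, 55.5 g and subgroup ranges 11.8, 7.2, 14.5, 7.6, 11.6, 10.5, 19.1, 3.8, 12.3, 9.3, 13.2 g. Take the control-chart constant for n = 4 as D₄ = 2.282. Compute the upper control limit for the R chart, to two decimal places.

R̄ = (11.8 + 7.2 + 14.5 + 7.6 + 11.6 + 10.5 + 19.1 + 3.8 + 12.3 + 9.3 + 13.2) / 11 = 120.9000 / 11 = 10.9909
UCL_R = D₄·R̄ = 2.282 × 10.9909 = 25.0813

25.08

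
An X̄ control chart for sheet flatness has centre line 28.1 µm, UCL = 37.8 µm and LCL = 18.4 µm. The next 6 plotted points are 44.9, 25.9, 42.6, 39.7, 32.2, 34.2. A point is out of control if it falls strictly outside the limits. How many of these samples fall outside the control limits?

Compare each point to [18.4, 37.8]: sample 1 = 44.9 > UCL; sample 3 = 42.6 > UCL; sample 4 = 39.7 > UCL.

3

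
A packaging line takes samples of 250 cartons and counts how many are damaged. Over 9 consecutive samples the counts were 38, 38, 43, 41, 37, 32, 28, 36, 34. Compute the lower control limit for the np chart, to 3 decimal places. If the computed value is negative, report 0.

p̄ = Σdᵢ / (k·n) = 327 / (9 × 250) = 0.14533
LCL = np̄ − 3·√(np̄(1−p̄)) = 36.3333 − 3 × 5.5725 = 19.6158

19.616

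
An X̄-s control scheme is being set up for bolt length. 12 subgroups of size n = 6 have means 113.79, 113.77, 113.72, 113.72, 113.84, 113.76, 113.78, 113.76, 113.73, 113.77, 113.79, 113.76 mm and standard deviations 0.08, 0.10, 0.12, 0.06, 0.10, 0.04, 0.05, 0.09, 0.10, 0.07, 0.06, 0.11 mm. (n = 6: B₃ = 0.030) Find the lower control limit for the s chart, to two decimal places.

s̄ = (0.08 + 0.10 + 0.12 + 0.06 + 0.10 + 0.04 + 0.05 + 0.09 + 0.10 + 0.07 + 0.06 + 0.11) / 12 = 0.0817
LCL_s = B₃·s̄ = 0.030 × 0.0817 = 0.0024

0.00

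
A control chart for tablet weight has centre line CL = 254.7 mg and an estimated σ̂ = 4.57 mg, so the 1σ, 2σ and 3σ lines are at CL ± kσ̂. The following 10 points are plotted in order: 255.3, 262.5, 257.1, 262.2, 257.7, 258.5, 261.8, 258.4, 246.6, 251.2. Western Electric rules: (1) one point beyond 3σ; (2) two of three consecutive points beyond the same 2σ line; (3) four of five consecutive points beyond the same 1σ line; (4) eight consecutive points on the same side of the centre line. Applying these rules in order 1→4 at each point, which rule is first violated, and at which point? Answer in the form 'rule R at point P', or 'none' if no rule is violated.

rule 4 at point 8

Zone of each point (C = within 1σ̂, B = 1σ̂–2σ̂, A = 2σ̂–3σ̂, * = beyond 3σ̂; sign = side of CL): 1:+C, 2:+B, 3:+C, 4:+B, 5:+C, 6:+C, 7:+B, 8:+C, 9:-B, 10:-C
Rule 4 (eight consecutive points on the same side of the centre line) is satisfied at point 8.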